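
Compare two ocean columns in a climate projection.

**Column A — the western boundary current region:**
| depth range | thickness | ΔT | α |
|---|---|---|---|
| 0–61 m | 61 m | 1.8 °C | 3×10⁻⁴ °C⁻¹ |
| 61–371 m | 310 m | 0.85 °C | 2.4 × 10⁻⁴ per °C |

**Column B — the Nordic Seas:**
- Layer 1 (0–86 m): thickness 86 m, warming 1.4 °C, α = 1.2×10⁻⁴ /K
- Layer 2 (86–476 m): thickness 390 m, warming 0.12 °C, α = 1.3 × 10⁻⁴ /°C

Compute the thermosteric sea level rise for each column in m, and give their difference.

A: 0.0962 m; B: 0.0205 m; difference 0.0756 m

A 0–61 m: 3×10⁻⁴ × 61 × 1.8 = 0.03294 m
A 2.4×10⁻⁴ × 0.85 × 310 = 0.06324 m
A total: 0.09618 m
B 0–86 m: 1.2×10⁻⁴ × 1.4 × 86 = 0.014448 m
B 86–476 m: 1.3×10⁻⁴ × 390 × 0.12 = 0.006084 m
B total: 0.020532 m
Difference: 0.09618 − 0.020532 = 0.075648 m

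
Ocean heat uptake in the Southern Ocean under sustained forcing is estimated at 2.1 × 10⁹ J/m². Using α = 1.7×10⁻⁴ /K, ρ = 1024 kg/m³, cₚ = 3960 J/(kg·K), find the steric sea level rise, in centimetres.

Δh = 8.8 cm

Δh = αQ/(ρcₚ) = 1.7×10⁻⁴ × 2.1×10⁹ / (1024 × 3960) ≈ 0.088039 m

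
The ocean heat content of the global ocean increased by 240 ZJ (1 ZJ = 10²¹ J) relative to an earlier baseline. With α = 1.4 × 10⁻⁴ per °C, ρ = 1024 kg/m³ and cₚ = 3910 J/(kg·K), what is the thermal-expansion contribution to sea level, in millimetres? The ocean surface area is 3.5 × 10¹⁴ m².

about 24 mm

Per unit area: Q = 240×10²¹ / (3.5×10¹⁴) ≈ 6.857×10⁸ J/m²
Δh = αQ/(ρcₚ) = 1.4×10⁻⁴ × 6.857×10⁸ / (1024 × 3910) ≈ 0.023976 m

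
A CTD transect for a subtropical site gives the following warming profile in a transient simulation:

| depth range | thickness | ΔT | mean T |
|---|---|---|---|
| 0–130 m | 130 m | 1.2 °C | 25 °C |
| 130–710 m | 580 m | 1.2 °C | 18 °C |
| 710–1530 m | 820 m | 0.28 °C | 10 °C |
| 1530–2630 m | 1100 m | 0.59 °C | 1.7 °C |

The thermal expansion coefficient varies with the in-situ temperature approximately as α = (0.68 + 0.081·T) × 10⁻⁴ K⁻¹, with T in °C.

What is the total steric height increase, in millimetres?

Layer 1: α = (0.68 + 0.081×25)×10⁻⁴ = 2.705×10⁻⁴ K⁻¹
Layer 2: α = (0.68 + 0.081×18)×10⁻⁴ = 2.138×10⁻⁴ K⁻¹
Layer 3: α = (0.68 + 0.081×10)×10⁻⁴ = 1.49×10⁻⁴ K⁻¹
Layer 4: α = (0.68 + 0.081×1.7)×10⁻⁴ = 0.8177×10⁻⁴ K⁻¹
Layer 1: 2.705×10⁻⁴ × 130 × 1.2 = 0.042198 m
130–710 m: 2.138×10⁻⁴ × 1.2 × 580 = 0.1488048 m
710–1530 m: 1.49×10⁻⁴ × 0.28 × 820 = 0.0342104 m
0.8177×10⁻⁴ × 1100 × 0.59 = 0.05306873 m
Δh = 0.042198 + 0.1488048 + 0.0342104 + 0.05306873 = 0.27828193 m

280 mm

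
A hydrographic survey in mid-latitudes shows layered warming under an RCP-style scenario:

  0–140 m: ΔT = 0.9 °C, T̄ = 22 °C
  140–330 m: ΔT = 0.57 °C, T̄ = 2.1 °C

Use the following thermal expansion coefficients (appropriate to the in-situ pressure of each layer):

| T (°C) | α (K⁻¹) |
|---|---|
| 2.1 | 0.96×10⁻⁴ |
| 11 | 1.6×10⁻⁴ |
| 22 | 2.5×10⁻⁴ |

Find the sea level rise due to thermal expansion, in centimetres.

4.19 cm

Layer 1 at 22 °C → α = 2.5×10⁻⁴ K⁻¹
Layer 2 at 2.1 °C → α = 0.96×10⁻⁴ K⁻¹
140 × 2.5×10⁻⁴ × 0.9 = 0.03150 m
Layer 2: 0.57 × 0.96×10⁻⁴ × 190 = 0.0103968 m
Δh = 0.03150 + 0.0103968 = 0.0418968 m ≈ 4.19 cm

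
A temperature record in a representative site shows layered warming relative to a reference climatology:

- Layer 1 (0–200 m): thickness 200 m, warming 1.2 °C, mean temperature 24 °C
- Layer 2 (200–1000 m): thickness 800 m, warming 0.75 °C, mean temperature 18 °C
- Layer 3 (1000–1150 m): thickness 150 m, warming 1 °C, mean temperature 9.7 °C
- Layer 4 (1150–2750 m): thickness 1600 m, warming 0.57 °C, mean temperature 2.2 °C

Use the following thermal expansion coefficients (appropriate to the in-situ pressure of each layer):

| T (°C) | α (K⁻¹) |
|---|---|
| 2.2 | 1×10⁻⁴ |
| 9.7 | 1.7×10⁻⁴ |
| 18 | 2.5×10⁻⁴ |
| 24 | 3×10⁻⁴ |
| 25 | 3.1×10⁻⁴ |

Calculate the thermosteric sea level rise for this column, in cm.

Layer 1 at 24 °C → α = 3×10⁻⁴ K⁻¹
Layer 2 at 18 °C → α = 2.5×10⁻⁴ K⁻¹
Layer 3 at 9.7 °C → α = 1.7×10⁻⁴ K⁻¹
Layer 4 at 2.2 °C → α = 1×10⁻⁴ K⁻¹
Layer 1: 200 × 1.2 × 3×10⁻⁴ = 0.07200 m
800 × 0.75 × 2.5×10⁻⁴ = 0.15000 m
1.7×10⁻⁴ × 1 × 150 = 0.02550 m
1×10⁻⁴ × 1600 × 0.57 = 0.09120 m
Δh = 0.07200 + 0.15000 + 0.02550 + 0.09120 = 0.33870 m ≈ 33.9 cm

Δh = 33.9 cm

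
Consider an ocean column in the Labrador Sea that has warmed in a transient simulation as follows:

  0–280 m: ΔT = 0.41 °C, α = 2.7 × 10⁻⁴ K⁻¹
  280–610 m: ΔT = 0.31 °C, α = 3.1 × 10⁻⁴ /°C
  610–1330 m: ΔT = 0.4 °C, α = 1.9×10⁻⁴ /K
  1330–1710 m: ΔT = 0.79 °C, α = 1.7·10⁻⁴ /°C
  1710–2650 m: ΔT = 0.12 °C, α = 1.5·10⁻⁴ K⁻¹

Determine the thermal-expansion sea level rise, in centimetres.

about 18.5 cm

280 × 0.41 × 2.7×10⁻⁴ = 0.030996 m
Layer 2: 3.1×10⁻⁴ × 0.31 × 330 = 0.031713 m
610–1330 m: 0.4 × 720 × 1.9×10⁻⁴ = 0.05472 m
1330–1710 m: 1.7×10⁻⁴ × 380 × 0.79 = 0.051034 m
Layer 5: 940 × 1.5×10⁻⁴ × 0.12 = 0.01692 m
Δh = 0.030996 + 0.031713 + 0.05472 + 0.051034 + 0.01692 = 0.185383 m ≈ 18.5 cm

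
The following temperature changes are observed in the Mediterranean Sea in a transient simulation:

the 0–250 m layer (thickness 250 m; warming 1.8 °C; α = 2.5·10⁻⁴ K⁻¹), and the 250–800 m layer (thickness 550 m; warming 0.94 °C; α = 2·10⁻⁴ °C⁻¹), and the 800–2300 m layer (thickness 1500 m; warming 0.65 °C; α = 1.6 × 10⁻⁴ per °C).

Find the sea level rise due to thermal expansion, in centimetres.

37.2 cm of thermosteric rise

Layer 1: 1.8 × 2.5×10⁻⁴ × 250 = 0.11250 m
0.94 × 550 × 2×10⁻⁴ = 0.10340 m
800–2300 m: 1500 × 0.65 × 1.6×10⁻⁴ = 0.15600 m
Δh = 0.11250 + 0.10340 + 0.15600 = 0.37190 m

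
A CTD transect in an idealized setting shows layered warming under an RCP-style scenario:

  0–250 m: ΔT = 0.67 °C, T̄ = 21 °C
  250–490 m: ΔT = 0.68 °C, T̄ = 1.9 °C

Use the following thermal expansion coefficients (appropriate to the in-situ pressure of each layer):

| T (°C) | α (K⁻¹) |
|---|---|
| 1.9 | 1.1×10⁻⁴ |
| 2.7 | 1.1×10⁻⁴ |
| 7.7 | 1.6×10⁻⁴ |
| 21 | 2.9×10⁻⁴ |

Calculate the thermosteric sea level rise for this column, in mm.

about 66.5 mm

Layer 1 at 21 °C → α = 2.9×10⁻⁴ K⁻¹
Layer 2 at 1.9 °C → α = 1.1×10⁻⁴ K⁻¹
0.67 × 2.9×10⁻⁴ × 250 = 0.048575 m
0.68 × 240 × 1.1×10⁻⁴ = 0.017952 m
Δh = 0.048575 + 0.017952 = 0.066527 m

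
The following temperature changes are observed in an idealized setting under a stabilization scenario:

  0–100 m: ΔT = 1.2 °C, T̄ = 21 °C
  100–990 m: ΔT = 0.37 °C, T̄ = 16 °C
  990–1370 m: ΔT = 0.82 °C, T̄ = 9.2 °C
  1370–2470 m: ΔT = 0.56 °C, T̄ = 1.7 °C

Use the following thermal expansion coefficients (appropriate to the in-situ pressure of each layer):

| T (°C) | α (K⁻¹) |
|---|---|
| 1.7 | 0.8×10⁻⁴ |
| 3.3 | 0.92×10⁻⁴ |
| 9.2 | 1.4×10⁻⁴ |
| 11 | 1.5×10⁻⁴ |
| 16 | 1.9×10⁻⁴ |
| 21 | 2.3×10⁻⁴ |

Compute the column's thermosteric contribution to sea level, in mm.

about 183 mm

Layer 1 at 21 °C → α = 2.3×10⁻⁴ K⁻¹
Layer 2 at 16 °C → α = 1.9×10⁻⁴ K⁻¹
Layer 3 at 9.2 °C → α = 1.4×10⁻⁴ K⁻¹
Layer 4 at 1.7 °C → α = 0.8×10⁻⁴ K⁻¹
0–100 m: 100 × 1.2 × 2.3×10⁻⁴ = 0.02760 m
1.9×10⁻⁴ × 890 × 0.37 = 0.062567 m
Layer 3: 0.82 × 1.4×10⁻⁴ × 380 = 0.043624 m
Layer 4: 1100 × 0.8×10⁻⁴ × 0.56 = 0.04928 m
Δh = 0.02760 + 0.062567 + 0.043624 + 0.04928 = 0.183071 m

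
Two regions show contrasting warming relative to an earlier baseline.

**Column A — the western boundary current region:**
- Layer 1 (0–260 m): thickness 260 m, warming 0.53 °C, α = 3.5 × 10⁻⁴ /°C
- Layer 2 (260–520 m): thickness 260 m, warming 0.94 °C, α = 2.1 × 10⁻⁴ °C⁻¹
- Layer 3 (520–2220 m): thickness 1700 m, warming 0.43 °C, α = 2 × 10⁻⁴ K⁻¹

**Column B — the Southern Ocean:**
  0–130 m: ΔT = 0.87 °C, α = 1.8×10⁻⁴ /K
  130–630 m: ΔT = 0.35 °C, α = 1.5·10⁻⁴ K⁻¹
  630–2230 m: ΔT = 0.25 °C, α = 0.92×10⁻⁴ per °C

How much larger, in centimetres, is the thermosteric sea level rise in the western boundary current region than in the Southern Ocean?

16.2 cm

A Layer 1: 3.5×10⁻⁴ × 0.53 × 260 = 0.04823 m
A 0.94 × 260 × 2.1×10⁻⁴ = 0.051324 m
A 520–2220 m: 2×10⁻⁴ × 1700 × 0.43 = 0.14620 m
A total: 0.245754 m
B 0–130 m: 0.87 × 1.8×10⁻⁴ × 130 = 0.020358 m
B Layer 2: 1.5×10⁻⁴ × 500 × 0.35 = 0.02625 m
B 0.92×10⁻⁴ × 1600 × 0.25 = 0.03680 m
B total: 0.083408 m
Difference: 0.245754 − 0.083408 = 0.162346 m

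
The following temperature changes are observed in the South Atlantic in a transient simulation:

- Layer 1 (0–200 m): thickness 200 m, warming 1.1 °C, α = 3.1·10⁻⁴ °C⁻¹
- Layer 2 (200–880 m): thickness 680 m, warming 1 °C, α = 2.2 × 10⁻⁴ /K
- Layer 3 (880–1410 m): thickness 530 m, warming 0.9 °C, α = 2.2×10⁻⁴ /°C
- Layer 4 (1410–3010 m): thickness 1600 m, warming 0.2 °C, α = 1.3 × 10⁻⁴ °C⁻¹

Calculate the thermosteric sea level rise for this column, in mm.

0–200 m: 3.1×10⁻⁴ × 200 × 1.1 = 0.06820 m
Layer 2: 2.2×10⁻⁴ × 1 × 680 = 0.14960 m
0.9 × 530 × 2.2×10⁻⁴ = 0.10494 m
1.3×10⁻⁴ × 0.2 × 1600 = 0.04160 m
Δh = 0.06820 + 0.14960 + 0.10494 + 0.04160 = 0.36434 m

364 mm of thermosteric rise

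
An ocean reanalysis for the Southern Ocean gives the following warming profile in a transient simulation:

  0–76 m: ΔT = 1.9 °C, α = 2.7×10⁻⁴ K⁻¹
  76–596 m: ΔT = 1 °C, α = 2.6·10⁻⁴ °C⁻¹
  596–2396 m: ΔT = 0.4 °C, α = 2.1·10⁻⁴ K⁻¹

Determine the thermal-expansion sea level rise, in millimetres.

Layer 1: 76 × 2.7×10⁻⁴ × 1.9 = 0.038988 m
76–596 m: 2.6×10⁻⁴ × 1 × 520 = 0.13520 m
596–2396 m: 0.4 × 1800 × 2.1×10⁻⁴ = 0.15120 m
Δh = 0.038988 + 0.13520 + 0.15120 = 0.325388 m ≈ 325 mm

325 mm of thermosteric rise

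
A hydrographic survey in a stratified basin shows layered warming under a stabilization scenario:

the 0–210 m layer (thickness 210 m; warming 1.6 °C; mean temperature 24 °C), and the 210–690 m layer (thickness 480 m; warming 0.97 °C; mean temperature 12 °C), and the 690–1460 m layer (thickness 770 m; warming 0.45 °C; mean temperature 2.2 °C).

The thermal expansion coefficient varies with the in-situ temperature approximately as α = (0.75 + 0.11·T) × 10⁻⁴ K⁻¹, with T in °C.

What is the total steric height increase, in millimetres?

Layer 1: α = (0.75 + 0.11×24)×10⁻⁴ = 3.39×10⁻⁴ K⁻¹
Layer 2: α = (0.75 + 0.11×12)×10⁻⁴ = 2.07×10⁻⁴ K⁻¹
Layer 3: α = (0.75 + 0.11×2.2)×10⁻⁴ = 0.992×10⁻⁴ K⁻¹
0–210 m: 1.6 × 3.39×10⁻⁴ × 210 = 0.113904 m
480 × 0.97 × 2.07×10⁻⁴ = 0.0963792 m
Layer 3: 770 × 0.45 × 0.992×10⁻⁴ = 0.0343728 m
Δh = 0.113904 + 0.0963792 + 0.0343728 = 0.244656 m

240 mm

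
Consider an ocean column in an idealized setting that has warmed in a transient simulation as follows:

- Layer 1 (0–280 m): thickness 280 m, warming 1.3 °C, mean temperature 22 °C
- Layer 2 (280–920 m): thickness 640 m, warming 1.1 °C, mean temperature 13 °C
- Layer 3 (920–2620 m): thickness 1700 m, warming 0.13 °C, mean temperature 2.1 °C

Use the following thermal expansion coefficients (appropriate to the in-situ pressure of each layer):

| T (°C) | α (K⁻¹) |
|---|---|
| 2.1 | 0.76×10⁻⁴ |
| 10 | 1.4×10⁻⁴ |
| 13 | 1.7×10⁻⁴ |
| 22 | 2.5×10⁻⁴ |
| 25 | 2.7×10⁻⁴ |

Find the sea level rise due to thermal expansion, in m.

about 0.227 m

Layer 1 at 22 °C → α = 2.5×10⁻⁴ K⁻¹
Layer 2 at 13 °C → α = 1.7×10⁻⁴ K⁻¹
Layer 3 at 2.1 °C → α = 0.76×10⁻⁴ K⁻¹
0–280 m: 1.3 × 280 × 2.5×10⁻⁴ = 0.09100 m
Layer 2: 1.7×10⁻⁴ × 1.1 × 640 = 0.11968 m
Layer 3: 1700 × 0.13 × 0.76×10⁻⁴ = 0.016796 m
Δh = 0.09100 + 0.11968 + 0.016796 = 0.227476 m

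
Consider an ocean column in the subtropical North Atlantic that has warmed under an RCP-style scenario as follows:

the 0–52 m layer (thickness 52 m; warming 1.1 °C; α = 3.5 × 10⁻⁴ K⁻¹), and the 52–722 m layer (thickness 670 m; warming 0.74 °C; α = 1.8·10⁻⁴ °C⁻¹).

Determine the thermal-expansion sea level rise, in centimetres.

52 × 3.5×10⁻⁴ × 1.1 = 0.02002 m
0.74 × 1.8×10⁻⁴ × 670 = 0.089244 m
Δh = 0.02002 + 0.089244 = 0.109264 m

10.9 cm of thermosteric rise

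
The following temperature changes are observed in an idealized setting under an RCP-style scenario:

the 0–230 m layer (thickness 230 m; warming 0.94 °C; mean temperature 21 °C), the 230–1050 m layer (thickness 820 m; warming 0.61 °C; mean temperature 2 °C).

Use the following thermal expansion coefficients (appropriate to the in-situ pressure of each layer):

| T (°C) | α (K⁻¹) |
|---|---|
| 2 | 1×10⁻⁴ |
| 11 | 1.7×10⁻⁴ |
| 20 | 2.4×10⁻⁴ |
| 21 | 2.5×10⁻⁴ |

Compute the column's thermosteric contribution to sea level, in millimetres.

Layer 1 at 21 °C → α = 2.5×10⁻⁴ K⁻¹
Layer 2 at 2 °C → α = 1×10⁻⁴ K⁻¹
Layer 1: 0.94 × 230 × 2.5×10⁻⁴ = 0.05405 m
1×10⁻⁴ × 820 × 0.61 = 0.05002 m
Δh = 0.05405 + 0.05002 = 0.10407 m

Δh = 104 mm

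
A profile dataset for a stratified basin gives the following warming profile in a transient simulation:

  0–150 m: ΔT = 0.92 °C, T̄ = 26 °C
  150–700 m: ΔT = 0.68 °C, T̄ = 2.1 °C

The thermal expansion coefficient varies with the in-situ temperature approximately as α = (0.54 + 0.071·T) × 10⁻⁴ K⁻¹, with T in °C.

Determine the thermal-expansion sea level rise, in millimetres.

59 mm of thermosteric rise

Layer 1: α = (0.54 + 0.071×26)×10⁻⁴ = 2.386×10⁻⁴ K⁻¹
Layer 2: α = (0.54 + 0.071×2.1)×10⁻⁴ = 0.6891×10⁻⁴ K⁻¹
0–150 m: 150 × 0.92 × 2.386×10⁻⁴ = 0.0329268 m
150–700 m: 550 × 0.6891×10⁻⁴ × 0.68 = 0.02577234 m
Δh = 0.0329268 + 0.02577234 = 0.05869914 m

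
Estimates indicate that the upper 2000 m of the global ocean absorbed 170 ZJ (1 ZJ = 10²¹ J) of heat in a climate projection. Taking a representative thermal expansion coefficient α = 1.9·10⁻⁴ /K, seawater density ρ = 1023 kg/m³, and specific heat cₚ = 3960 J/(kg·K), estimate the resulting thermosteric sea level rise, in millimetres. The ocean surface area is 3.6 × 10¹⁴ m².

22.1 mm of thermosteric rise

Per unit area: Q = 170×10²¹ / (3.6×10¹⁴) ≈ 4.722×10⁸ J/m²
Δh = αQ/(ρcₚ) = 1.9×10⁻⁴ × 4.722×10⁸ / (1023 × 3960) ≈ 0.022147 m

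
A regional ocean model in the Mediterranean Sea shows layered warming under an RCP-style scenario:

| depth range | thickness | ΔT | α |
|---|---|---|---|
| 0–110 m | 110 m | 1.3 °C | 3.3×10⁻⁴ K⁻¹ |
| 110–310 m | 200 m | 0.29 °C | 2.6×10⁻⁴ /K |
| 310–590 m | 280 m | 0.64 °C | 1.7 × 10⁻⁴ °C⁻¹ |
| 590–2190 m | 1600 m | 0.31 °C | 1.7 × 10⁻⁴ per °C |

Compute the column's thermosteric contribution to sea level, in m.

3.3×10⁻⁴ × 1.3 × 110 = 0.04719 m
Layer 2: 2.6×10⁻⁴ × 0.29 × 200 = 0.01508 m
Layer 3: 280 × 1.7×10⁻⁴ × 0.64 = 0.030464 m
Layer 4: 1600 × 0.31 × 1.7×10⁻⁴ = 0.08432 m
Δh = 0.04719 + 0.01508 + 0.030464 + 0.08432 = 0.177054 m

0.177 m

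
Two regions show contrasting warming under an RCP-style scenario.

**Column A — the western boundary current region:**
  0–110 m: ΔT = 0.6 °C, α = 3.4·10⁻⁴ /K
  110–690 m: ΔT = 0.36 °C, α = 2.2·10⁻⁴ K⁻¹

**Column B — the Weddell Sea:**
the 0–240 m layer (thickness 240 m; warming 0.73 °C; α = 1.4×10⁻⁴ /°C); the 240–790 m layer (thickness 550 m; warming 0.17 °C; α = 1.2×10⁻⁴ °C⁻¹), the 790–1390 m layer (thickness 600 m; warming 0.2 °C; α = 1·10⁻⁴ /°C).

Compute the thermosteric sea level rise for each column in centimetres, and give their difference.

A 0–110 m: 0.6 × 3.4×10⁻⁴ × 110 = 0.02244 m
A Layer 2: 2.2×10⁻⁴ × 580 × 0.36 = 0.045936 m
A total: 0.068376 m
B 0.73 × 1.4×10⁻⁴ × 240 = 0.024528 m
B 240–790 m: 1.2×10⁻⁴ × 0.17 × 550 = 0.01122 m
B Layer 3: 600 × 1×10⁻⁴ × 0.2 = 0.01200 m
B total: 0.047748 m
Difference: 0.068376 − 0.047748 = 0.020628 m

A: 6.84 cm; B: 4.77 cm; difference 2.06 cm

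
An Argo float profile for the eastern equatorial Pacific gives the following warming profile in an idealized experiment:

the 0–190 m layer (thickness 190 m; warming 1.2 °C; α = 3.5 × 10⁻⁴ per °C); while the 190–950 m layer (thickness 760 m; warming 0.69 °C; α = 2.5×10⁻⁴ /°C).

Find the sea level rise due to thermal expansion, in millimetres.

Δh = 210 mm

0–190 m: 190 × 3.5×10⁻⁴ × 1.2 = 0.07980 m
2.5×10⁻⁴ × 760 × 0.69 = 0.13110 m
Δh = 0.07980 + 0.13110 = 0.21090 m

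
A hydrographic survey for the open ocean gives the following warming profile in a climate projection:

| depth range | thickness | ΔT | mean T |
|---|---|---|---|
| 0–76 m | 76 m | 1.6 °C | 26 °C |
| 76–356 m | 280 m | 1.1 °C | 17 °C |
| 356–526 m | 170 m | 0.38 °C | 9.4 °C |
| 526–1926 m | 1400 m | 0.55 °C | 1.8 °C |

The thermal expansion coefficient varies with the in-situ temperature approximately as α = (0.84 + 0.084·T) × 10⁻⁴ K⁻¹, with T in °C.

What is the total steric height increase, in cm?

Δh ≈ 19.3 cm

Layer 1: α = (0.84 + 0.084×26)×10⁻⁴ = 3.024×10⁻⁴ K⁻¹
Layer 2: α = (0.84 + 0.084×17)×10⁻⁴ = 2.268×10⁻⁴ K⁻¹
Layer 3: α = (0.84 + 0.084×9.4)×10⁻⁴ = 1.6296×10⁻⁴ K⁻¹
Layer 4: α = (0.84 + 0.084×1.8)×10⁻⁴ = 0.9912×10⁻⁴ K⁻¹
0–76 m: 76 × 1.6 × 3.024×10⁻⁴ = 0.03677184 m
2.268×10⁻⁴ × 280 × 1.1 = 0.0698544 m
0.38 × 1.6296×10⁻⁴ × 170 = 0.010527216 m
Layer 4: 0.9912×10⁻⁴ × 0.55 × 1400 = 0.0763224 m
Δh = 0.03677184 + 0.0698544 + 0.010527216 + 0.0763224 = 0.193475856 m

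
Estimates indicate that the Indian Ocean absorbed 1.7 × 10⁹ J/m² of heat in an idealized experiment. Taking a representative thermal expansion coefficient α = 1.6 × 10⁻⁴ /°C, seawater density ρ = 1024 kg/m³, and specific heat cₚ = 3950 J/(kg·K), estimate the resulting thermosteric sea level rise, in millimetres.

Δh ≈ 67 mm

Δh = αQ/(ρcₚ) = 1.6×10⁻⁴ × 1.7×10⁹ / (1024 × 3950) ≈ 0.067247 m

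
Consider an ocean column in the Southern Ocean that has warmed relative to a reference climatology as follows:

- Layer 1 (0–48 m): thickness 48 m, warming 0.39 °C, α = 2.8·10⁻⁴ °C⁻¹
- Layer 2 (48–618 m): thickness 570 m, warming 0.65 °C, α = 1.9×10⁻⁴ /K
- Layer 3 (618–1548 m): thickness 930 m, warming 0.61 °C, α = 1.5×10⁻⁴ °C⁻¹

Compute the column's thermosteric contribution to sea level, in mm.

161 mm of thermosteric rise

0–48 m: 2.8×10⁻⁴ × 0.39 × 48 = 0.0052416 m
570 × 1.9×10⁻⁴ × 0.65 = 0.070395 m
Layer 3: 1.5×10⁻⁴ × 930 × 0.61 = 0.085095 m
Δh = 0.0052416 + 0.070395 + 0.085095 = 0.1607316 m ≈ 161 mm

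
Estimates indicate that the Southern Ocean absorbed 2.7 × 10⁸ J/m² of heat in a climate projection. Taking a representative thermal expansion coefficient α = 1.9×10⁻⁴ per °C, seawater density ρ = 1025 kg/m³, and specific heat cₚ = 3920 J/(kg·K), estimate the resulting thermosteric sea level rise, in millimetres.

Δh = αQ/(ρcₚ) = 1.9×10⁻⁴ × 2.7×10⁸ / (1025 × 3920) ≈ 0.012768 m

12.8 mm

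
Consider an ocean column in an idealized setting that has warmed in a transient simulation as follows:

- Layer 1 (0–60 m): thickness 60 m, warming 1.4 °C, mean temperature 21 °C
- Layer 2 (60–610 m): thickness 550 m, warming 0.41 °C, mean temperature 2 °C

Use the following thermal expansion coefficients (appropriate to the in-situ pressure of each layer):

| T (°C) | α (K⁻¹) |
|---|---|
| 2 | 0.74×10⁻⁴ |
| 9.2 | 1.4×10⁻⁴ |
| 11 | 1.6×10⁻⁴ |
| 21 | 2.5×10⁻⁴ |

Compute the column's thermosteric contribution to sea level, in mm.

Δh ≈ 38 mm

Layer 1 at 21 °C → α = 2.5×10⁻⁴ K⁻¹
Layer 2 at 2 °C → α = 0.74×10⁻⁴ K⁻¹
Layer 1: 1.4 × 2.5×10⁻⁴ × 60 = 0.02100 m
0.74×10⁻⁴ × 550 × 0.41 = 0.016687 m
Δh = 0.02100 + 0.016687 = 0.037687 m ≈ 38 mm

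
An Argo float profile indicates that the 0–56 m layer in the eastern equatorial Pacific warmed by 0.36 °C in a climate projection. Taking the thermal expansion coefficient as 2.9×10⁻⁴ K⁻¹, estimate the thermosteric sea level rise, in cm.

0.585 cm of thermosteric rise

Δh = αΔT·H = 2.9×10⁻⁴ × 0.36 × 56 = 0.0058464 m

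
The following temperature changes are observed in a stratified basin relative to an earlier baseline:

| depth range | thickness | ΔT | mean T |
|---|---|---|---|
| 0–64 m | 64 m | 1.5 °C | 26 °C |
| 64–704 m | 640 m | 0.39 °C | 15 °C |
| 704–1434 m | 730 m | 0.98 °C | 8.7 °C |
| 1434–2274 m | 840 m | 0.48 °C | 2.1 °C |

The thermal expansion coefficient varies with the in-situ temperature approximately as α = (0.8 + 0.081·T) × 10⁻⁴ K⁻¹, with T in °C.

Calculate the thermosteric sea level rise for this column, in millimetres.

about 225 mm

Layer 1: α = (0.8 + 0.081×26)×10⁻⁴ = 2.906×10⁻⁴ K⁻¹
Layer 2: α = (0.8 + 0.081×15)×10⁻⁴ = 2.015×10⁻⁴ K⁻¹
Layer 3: α = (0.8 + 0.081×8.7)×10⁻⁴ = 1.5047×10⁻⁴ K⁻¹
Layer 4: α = (0.8 + 0.081×2.1)×10⁻⁴ = 0.9701×10⁻⁴ K⁻¹
0–64 m: 64 × 1.5 × 2.906×10⁻⁴ = 0.0278976 m
640 × 2.015×10⁻⁴ × 0.39 = 0.0502944 m
Layer 3: 730 × 1.5047×10⁻⁴ × 0.98 = 0.107646238 m
1434–2274 m: 0.48 × 840 × 0.9701×10⁻⁴ = 0.039114432 m
Δh = 0.0278976 + 0.0502944 + 0.107646238 + 0.039114432 = 0.22495267 m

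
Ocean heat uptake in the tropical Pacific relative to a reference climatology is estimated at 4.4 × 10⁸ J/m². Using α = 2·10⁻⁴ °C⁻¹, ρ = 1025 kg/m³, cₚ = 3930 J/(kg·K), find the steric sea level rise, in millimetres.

Δh = αQ/(ρcₚ) = 2×10⁻⁴ × 4.4×10⁸ / (1025 × 3930) ≈ 0.021846 m

Δh = 21.8 mm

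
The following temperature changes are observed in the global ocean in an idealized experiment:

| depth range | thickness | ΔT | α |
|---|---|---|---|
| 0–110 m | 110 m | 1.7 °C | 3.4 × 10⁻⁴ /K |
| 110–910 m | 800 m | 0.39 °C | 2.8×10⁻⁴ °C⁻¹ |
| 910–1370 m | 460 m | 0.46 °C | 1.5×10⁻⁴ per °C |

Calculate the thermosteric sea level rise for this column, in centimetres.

0–110 m: 3.4×10⁻⁴ × 1.7 × 110 = 0.06358 m
Layer 2: 800 × 2.8×10⁻⁴ × 0.39 = 0.08736 m
910–1370 m: 1.5×10⁻⁴ × 0.46 × 460 = 0.03174 m
Δh = 0.06358 + 0.08736 + 0.03174 = 0.18268 m

Δh = 18.3 cm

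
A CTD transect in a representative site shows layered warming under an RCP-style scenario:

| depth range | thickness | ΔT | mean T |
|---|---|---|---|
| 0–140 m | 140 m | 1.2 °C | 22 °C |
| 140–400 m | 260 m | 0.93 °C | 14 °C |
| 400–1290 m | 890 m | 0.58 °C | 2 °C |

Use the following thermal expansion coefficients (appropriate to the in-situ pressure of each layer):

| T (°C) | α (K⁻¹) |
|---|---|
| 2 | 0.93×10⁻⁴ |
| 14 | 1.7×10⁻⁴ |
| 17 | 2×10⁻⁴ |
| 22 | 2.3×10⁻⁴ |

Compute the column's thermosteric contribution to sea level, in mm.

Layer 1 at 22 °C → α = 2.3×10⁻⁴ K⁻¹
Layer 2 at 14 °C → α = 1.7×10⁻⁴ K⁻¹
Layer 3 at 2 °C → α = 0.93×10⁻⁴ K⁻¹
Layer 1: 140 × 2.3×10⁻⁴ × 1.2 = 0.03864 m
260 × 1.7×10⁻⁴ × 0.93 = 0.041106 m
890 × 0.58 × 0.93×10⁻⁴ = 0.0480066 m
Δh = 0.03864 + 0.041106 + 0.0480066 = 0.1277526 m ≈ 130 mm

130 mm of thermosteric rise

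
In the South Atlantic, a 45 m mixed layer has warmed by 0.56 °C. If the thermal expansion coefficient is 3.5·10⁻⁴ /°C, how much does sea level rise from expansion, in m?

Δh ≈ 0.00882 m

Δh = αΔT·H = 3.5×10⁻⁴ × 0.56 × 45 = 0.00882 m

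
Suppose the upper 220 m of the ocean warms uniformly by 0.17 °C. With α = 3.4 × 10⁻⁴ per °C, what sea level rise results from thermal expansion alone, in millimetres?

Δh = αΔT·H = 3.4×10⁻⁴ × 0.17 × 220 = 0.012716 m

about 13 mm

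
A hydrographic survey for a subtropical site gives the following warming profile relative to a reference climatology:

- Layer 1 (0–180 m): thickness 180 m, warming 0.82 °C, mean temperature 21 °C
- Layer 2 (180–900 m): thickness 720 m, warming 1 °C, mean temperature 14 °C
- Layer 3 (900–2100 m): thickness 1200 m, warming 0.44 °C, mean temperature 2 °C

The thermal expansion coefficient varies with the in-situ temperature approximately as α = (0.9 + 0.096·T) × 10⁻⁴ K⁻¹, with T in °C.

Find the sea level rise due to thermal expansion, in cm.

Δh = 26.2 cm

Layer 1: α = (0.9 + 0.096×21)×10⁻⁴ = 2.916×10⁻⁴ K⁻¹
Layer 2: α = (0.9 + 0.096×14)×10⁻⁴ = 2.244×10⁻⁴ K⁻¹
Layer 3: α = (0.9 + 0.096×2)×10⁻⁴ = 1.092×10⁻⁴ K⁻¹
180 × 2.916×10⁻⁴ × 0.82 = 0.04304016 m
Layer 2: 2.244×10⁻⁴ × 1 × 720 = 0.161568 m
900–2100 m: 0.44 × 1.092×10⁻⁴ × 1200 = 0.0576576 m
Δh = 0.04304016 + 0.161568 + 0.0576576 = 0.26226576 m ≈ 26.2 cm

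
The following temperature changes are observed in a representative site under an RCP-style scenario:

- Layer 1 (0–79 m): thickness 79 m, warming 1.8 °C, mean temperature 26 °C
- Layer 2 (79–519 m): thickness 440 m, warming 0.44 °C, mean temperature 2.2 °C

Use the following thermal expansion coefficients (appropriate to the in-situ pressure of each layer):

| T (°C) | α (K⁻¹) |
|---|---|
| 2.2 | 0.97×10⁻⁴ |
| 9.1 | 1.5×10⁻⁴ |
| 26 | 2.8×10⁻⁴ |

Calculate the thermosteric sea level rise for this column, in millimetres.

Layer 1 at 26 °C → α = 2.8×10⁻⁴ K⁻¹
Layer 2 at 2.2 °C → α = 0.97×10⁻⁴ K⁻¹
0–79 m: 1.8 × 2.8×10⁻⁴ × 79 = 0.039816 m
Layer 2: 0.97×10⁻⁴ × 0.44 × 440 = 0.0187792 m
Δh = 0.039816 + 0.0187792 = 0.0585952 m ≈ 59 mm

Δh ≈ 59 mm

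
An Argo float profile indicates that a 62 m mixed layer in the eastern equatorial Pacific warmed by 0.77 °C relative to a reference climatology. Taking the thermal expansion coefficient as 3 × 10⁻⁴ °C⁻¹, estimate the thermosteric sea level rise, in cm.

Δh = αΔT·H = 3×10⁻⁴ × 0.77 × 62 = 0.014322 m

1.4 cm of thermosteric rise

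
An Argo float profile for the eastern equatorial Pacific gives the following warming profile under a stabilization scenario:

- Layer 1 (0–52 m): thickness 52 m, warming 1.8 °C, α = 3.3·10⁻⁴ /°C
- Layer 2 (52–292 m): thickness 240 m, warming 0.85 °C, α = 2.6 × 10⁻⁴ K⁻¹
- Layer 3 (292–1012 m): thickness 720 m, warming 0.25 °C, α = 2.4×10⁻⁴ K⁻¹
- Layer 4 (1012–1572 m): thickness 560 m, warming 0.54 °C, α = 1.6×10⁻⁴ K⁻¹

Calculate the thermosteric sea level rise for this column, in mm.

0–52 m: 1.8 × 3.3×10⁻⁴ × 52 = 0.030888 m
52–292 m: 2.6×10⁻⁴ × 0.85 × 240 = 0.05304 m
Layer 3: 2.4×10⁻⁴ × 720 × 0.25 = 0.04320 m
1012–1572 m: 1.6×10⁻⁴ × 560 × 0.54 = 0.048384 m
Δh = 0.030888 + 0.05304 + 0.04320 + 0.048384 = 0.175512 m

about 176 mm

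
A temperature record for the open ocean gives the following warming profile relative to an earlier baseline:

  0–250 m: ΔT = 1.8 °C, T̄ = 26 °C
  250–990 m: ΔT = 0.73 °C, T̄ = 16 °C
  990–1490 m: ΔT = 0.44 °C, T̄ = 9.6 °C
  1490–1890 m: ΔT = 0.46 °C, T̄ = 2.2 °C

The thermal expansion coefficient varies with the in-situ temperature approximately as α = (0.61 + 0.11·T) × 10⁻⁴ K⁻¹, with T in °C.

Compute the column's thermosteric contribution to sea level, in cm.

Layer 1: α = (0.61 + 0.11×26)×10⁻⁴ = 3.47×10⁻⁴ K⁻¹
Layer 2: α = (0.61 + 0.11×16)×10⁻⁴ = 2.37×10⁻⁴ K⁻¹
Layer 3: α = (0.61 + 0.11×9.6)×10⁻⁴ = 1.666×10⁻⁴ K⁻¹
Layer 4: α = (0.61 + 0.11×2.2)×10⁻⁴ = 0.852×10⁻⁴ K⁻¹
0–250 m: 1.8 × 250 × 3.47×10⁻⁴ = 0.15615 m
250–990 m: 740 × 0.73 × 2.37×10⁻⁴ = 0.1280274 m
500 × 1.666×10⁻⁴ × 0.44 = 0.036652 m
Layer 4: 0.852×10⁻⁴ × 400 × 0.46 = 0.0156768 m
Δh = 0.15615 + 0.1280274 + 0.036652 + 0.0156768 = 0.3365062 m

about 33.7 cm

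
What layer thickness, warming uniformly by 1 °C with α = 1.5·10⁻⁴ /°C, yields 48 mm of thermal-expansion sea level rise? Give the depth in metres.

about 320 m

H = Δh/(αΔT) = 0.048 / (1.5×10⁻⁴ × 1) = 320.0 m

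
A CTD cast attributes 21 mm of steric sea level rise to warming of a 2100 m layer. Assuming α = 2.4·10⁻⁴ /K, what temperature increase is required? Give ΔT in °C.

ΔT = Δh/(αH) = 0.021 / (2.4×10⁻⁴ × 2100) ≈ 0.04167 °C

about 0.0417 °C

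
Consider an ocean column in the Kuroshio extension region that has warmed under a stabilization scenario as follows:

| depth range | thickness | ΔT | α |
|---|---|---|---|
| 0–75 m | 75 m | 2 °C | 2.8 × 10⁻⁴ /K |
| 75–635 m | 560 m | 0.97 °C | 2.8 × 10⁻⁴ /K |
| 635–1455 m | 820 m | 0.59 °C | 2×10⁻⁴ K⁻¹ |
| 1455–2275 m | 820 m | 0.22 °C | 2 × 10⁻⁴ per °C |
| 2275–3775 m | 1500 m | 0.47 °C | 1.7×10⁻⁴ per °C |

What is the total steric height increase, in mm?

about 447 mm

2.8×10⁻⁴ × 75 × 2 = 0.04200 m
Layer 2: 2.8×10⁻⁴ × 560 × 0.97 = 0.152096 m
820 × 0.59 × 2×10⁻⁴ = 0.09676 m
Layer 4: 0.22 × 2×10⁻⁴ × 820 = 0.03608 m
Layer 5: 1.7×10⁻⁴ × 0.47 × 1500 = 0.11985 m
Δh = 0.04200 + 0.152096 + 0.09676 + 0.03608 + 0.11985 = 0.446786 m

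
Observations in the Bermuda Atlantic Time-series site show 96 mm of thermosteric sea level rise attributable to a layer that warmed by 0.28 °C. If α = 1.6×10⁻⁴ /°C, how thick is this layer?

H = Δh/(αΔT) = 0.096 / (1.6×10⁻⁴ × 0.28) ≈ 2143 m

2140 m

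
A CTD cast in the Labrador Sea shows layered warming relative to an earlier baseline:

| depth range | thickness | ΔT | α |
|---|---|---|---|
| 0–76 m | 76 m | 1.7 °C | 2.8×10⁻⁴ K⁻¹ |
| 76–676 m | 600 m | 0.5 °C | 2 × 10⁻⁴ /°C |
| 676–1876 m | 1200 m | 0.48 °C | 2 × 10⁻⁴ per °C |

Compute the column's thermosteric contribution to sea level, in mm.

76 × 2.8×10⁻⁴ × 1.7 = 0.036176 m
76–676 m: 2×10⁻⁴ × 600 × 0.5 = 0.06000 m
1200 × 2×10⁻⁴ × 0.48 = 0.11520 m
Δh = 0.036176 + 0.06000 + 0.11520 = 0.211376 m ≈ 210 mm

210 mm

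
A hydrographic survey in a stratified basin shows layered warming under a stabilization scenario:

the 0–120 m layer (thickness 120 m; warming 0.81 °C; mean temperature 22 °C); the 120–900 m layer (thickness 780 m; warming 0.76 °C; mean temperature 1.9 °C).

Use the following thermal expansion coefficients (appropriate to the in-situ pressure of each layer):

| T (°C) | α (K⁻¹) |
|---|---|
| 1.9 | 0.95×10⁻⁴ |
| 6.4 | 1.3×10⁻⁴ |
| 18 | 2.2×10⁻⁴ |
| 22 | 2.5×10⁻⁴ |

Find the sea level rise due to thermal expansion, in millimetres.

Layer 1 at 22 °C → α = 2.5×10⁻⁴ K⁻¹
Layer 2 at 1.9 °C → α = 0.95×10⁻⁴ K⁻¹
2.5×10⁻⁴ × 0.81 × 120 = 0.02430 m
Layer 2: 0.95×10⁻⁴ × 780 × 0.76 = 0.056316 m
Δh = 0.02430 + 0.056316 = 0.080616 m ≈ 80.6 mm

about 80.6 mm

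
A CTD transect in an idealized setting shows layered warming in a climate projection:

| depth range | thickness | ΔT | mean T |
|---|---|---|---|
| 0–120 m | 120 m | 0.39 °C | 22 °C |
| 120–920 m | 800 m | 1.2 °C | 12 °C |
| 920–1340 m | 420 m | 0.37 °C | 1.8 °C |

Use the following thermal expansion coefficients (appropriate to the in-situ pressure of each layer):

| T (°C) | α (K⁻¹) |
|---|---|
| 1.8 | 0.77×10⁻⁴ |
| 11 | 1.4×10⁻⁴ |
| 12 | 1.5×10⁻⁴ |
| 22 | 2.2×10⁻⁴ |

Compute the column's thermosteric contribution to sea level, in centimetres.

Layer 1 at 22 °C → α = 2.2×10⁻⁴ K⁻¹
Layer 2 at 12 °C → α = 1.5×10⁻⁴ K⁻¹
Layer 3 at 1.8 °C → α = 0.77×10⁻⁴ K⁻¹
0–120 m: 2.2×10⁻⁴ × 120 × 0.39 = 0.010296 m
Layer 2: 1.5×10⁻⁴ × 1.2 × 800 = 0.14400 m
Layer 3: 0.37 × 0.77×10⁻⁴ × 420 = 0.0119658 m
Δh = 0.010296 + 0.14400 + 0.0119658 = 0.1662618 m

16.6 cm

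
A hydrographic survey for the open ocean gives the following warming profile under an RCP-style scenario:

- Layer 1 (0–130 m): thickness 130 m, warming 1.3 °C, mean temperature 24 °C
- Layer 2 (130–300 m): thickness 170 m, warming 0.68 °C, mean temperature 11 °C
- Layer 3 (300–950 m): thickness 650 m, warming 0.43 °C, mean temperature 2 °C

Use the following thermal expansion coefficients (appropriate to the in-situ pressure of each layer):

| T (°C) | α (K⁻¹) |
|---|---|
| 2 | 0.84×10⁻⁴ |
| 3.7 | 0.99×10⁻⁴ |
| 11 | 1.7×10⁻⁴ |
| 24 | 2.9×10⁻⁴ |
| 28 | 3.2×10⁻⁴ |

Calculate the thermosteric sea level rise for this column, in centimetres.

Layer 1 at 24 °C → α = 2.9×10⁻⁴ K⁻¹
Layer 2 at 11 °C → α = 1.7×10⁻⁴ K⁻¹
Layer 3 at 2 °C → α = 0.84×10⁻⁴ K⁻¹
Layer 1: 2.9×10⁻⁴ × 130 × 1.3 = 0.04901 m
170 × 1.7×10⁻⁴ × 0.68 = 0.019652 m
300–950 m: 650 × 0.43 × 0.84×10⁻⁴ = 0.023478 m
Δh = 0.04901 + 0.019652 + 0.023478 = 0.09214 m ≈ 9.21 cm

about 9.21 cm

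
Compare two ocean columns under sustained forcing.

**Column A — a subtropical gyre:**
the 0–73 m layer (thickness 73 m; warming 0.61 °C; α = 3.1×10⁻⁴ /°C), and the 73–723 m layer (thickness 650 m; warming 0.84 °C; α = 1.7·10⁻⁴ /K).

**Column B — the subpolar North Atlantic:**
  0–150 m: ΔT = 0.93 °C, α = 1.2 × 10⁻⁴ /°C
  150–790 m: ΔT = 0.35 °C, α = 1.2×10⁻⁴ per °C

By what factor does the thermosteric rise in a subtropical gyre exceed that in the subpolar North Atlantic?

2.4

A 0.61 × 3.1×10⁻⁴ × 73 = 0.0138043 m
A 73–723 m: 1.7×10⁻⁴ × 0.84 × 650 = 0.09282 m
A total: 0.1066243 m
B 0.93 × 150 × 1.2×10⁻⁴ = 0.01674 m
B Layer 2: 0.35 × 640 × 1.2×10⁻⁴ = 0.02688 m
B total: 0.04362 m
Ratio: 0.1066243 / 0.04362 ≈ 2.444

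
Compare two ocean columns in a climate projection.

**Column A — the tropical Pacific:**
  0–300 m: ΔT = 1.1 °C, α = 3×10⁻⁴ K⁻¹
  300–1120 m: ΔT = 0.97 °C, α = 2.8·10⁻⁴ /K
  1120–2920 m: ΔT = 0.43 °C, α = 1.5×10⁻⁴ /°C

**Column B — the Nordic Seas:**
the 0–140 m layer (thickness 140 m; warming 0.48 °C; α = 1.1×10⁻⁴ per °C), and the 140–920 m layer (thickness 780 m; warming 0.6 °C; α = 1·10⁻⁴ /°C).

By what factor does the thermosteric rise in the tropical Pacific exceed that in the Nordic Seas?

A 3×10⁻⁴ × 1.1 × 300 = 0.09900 m
A Layer 2: 0.97 × 820 × 2.8×10⁻⁴ = 0.222712 m
A 1120–2920 m: 0.43 × 1800 × 1.5×10⁻⁴ = 0.11610 m
A total: 0.437812 m
B Layer 1: 0.48 × 140 × 1.1×10⁻⁴ = 0.007392 m
B 0.6 × 1×10⁻⁴ × 780 = 0.04680 m
B total: 0.054192 m
Ratio: 0.437812 / 0.054192 ≈ 8.079

≈ 8.08×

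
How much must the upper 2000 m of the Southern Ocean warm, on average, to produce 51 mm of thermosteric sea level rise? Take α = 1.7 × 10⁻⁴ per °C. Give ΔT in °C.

about 0.15 °C

ΔT = Δh/(αH) = 0.051 / (1.7×10⁻⁴ × 2000) = 0.1500 °C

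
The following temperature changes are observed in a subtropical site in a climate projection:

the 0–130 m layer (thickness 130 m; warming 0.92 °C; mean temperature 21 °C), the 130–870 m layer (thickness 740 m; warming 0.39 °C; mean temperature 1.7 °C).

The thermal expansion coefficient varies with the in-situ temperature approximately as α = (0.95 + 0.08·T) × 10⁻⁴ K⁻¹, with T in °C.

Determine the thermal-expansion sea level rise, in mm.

Δh = 63 mm

Layer 1: α = (0.95 + 0.08×21)×10⁻⁴ = 2.63×10⁻⁴ K⁻¹
Layer 2: α = (0.95 + 0.08×1.7)×10⁻⁴ = 1.086×10⁻⁴ K⁻¹
Layer 1: 130 × 2.63×10⁻⁴ × 0.92 = 0.0314548 m
Layer 2: 0.39 × 740 × 1.086×10⁻⁴ = 0.03134196 m
Δh = 0.0314548 + 0.03134196 = 0.06279676 m ≈ 63 mm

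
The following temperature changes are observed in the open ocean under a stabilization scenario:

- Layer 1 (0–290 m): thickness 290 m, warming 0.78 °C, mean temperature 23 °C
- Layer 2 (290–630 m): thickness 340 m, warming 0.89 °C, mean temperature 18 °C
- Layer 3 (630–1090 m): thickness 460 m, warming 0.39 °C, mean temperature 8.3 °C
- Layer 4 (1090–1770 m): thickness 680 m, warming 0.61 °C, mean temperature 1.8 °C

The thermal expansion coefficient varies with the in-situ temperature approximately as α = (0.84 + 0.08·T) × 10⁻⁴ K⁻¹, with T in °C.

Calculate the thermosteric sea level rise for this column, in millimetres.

Layer 1: α = (0.84 + 0.08×23)×10⁻⁴ = 2.68×10⁻⁴ K⁻¹
Layer 2: α = (0.84 + 0.08×18)×10⁻⁴ = 2.28×10⁻⁴ K⁻¹
Layer 3: α = (0.84 + 0.08×8.3)×10⁻⁴ = 1.504×10⁻⁴ K⁻¹
Layer 4: α = (0.84 + 0.08×1.8)×10⁻⁴ = 0.984×10⁻⁴ K⁻¹
290 × 2.68×10⁻⁴ × 0.78 = 0.0606216 m
Layer 2: 2.28×10⁻⁴ × 0.89 × 340 = 0.0689928 m
Layer 3: 460 × 0.39 × 1.504×10⁻⁴ = 0.02698176 m
1090–1770 m: 0.61 × 0.984×10⁻⁴ × 680 = 0.04081632 m
Δh = 0.0606216 + 0.0689928 + 0.02698176 + 0.04081632 = 0.19741248 m

Δh ≈ 197 mm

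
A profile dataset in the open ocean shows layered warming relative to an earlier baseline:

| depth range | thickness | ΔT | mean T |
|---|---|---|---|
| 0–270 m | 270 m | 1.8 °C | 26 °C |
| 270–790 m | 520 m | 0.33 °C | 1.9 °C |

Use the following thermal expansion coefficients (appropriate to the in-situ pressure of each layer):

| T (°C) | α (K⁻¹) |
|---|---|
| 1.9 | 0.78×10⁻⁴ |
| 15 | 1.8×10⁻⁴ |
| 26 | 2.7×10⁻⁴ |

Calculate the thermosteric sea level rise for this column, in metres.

Layer 1 at 26 °C → α = 2.7×10⁻⁴ K⁻¹
Layer 2 at 1.9 °C → α = 0.78×10⁻⁴ K⁻¹
1.8 × 2.7×10⁻⁴ × 270 = 0.13122 m
270–790 m: 520 × 0.78×10⁻⁴ × 0.33 = 0.0133848 m
Δh = 0.13122 + 0.0133848 = 0.1446048 m ≈ 0.145 m

Δh = 0.145 m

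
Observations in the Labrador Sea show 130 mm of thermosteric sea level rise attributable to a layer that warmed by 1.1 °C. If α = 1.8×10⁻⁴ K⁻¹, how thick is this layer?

about 657 m

H = Δh/(αΔT) = 0.13 / (1.8×10⁻⁴ × 1.1) ≈ 656.6 m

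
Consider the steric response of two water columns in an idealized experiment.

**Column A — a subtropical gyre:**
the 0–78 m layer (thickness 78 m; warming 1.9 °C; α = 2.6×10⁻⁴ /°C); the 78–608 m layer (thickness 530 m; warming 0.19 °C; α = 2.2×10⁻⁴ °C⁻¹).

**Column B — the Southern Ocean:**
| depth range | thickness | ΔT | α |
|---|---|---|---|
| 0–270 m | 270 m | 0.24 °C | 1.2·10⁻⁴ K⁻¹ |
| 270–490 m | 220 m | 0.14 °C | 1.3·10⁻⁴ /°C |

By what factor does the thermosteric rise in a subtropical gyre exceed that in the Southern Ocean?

5.2

A 0–78 m: 2.6×10⁻⁴ × 78 × 1.9 = 0.038532 m
A 78–608 m: 2.2×10⁻⁴ × 530 × 0.19 = 0.022154 m
A total: 0.060686 m
B Layer 1: 0.24 × 1.2×10⁻⁴ × 270 = 0.007776 m
B 270–490 m: 0.14 × 1.3×10⁻⁴ × 220 = 0.004004 m
B total: 0.01178 m
Ratio: 0.060686 / 0.01178 ≈ 5.152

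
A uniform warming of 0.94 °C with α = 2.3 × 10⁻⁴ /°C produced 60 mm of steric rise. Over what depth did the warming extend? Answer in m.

about 278 m

H = Δh/(αΔT) = 0.06 / (2.3×10⁻⁴ × 0.94) ≈ 277.5 m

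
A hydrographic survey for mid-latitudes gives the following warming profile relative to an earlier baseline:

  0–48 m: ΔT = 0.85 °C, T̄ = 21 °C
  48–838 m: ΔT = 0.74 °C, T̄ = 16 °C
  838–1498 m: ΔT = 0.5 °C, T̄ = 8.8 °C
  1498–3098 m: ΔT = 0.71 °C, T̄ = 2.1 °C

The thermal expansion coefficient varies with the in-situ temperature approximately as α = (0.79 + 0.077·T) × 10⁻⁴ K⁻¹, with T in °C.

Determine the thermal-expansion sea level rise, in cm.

Layer 1: α = (0.79 + 0.077×21)×10⁻⁴ = 2.407×10⁻⁴ K⁻¹
Layer 2: α = (0.79 + 0.077×16)×10⁻⁴ = 2.022×10⁻⁴ K⁻¹
Layer 3: α = (0.79 + 0.077×8.8)×10⁻⁴ = 1.4676×10⁻⁴ K⁻¹
Layer 4: α = (0.79 + 0.077×2.1)×10⁻⁴ = 0.9517×10⁻⁴ K⁻¹
0–48 m: 48 × 0.85 × 2.407×10⁻⁴ = 0.00982056 m
48–838 m: 790 × 2.022×10⁻⁴ × 0.74 = 0.11820612 m
660 × 0.5 × 1.4676×10⁻⁴ = 0.0484308 m
Layer 4: 1600 × 0.9517×10⁻⁴ × 0.71 = 0.10811312 m
Δh = 0.00982056 + 0.11820612 + 0.0484308 + 0.10811312 = 0.2845706 m

Δh ≈ 28.5 cm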